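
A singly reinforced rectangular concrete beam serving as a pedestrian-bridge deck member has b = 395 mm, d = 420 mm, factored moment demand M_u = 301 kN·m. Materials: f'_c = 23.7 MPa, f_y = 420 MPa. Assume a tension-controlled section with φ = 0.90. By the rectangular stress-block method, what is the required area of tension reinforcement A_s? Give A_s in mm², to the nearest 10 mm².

A_s ≈ 2200 mm²

M_n = M_u/φ = 301/0.90 = 334.444 kN·m.
With M_n = 0.85 f'_c a b (d − a/2), solve the quadratic for a:
a = d − √(d² − 2M_n/(0.85 f'_c b)) = 420 − √(420² − 2 × 334.444×10⁶/(0.85 × 23.7 × 395)) = 116.12 mm.
A_s = 0.85 f'_c a b / f_y = 0.85 × 23.7 × 116.12 × 395 / 420 = 2200.0 mm².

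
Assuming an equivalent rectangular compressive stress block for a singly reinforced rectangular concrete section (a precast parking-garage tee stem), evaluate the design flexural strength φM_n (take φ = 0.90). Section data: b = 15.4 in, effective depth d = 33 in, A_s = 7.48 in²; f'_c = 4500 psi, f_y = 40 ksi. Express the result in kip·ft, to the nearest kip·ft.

φM_n ≈ 684 kip·ft

T = A_s f_y = 7.48 × 40 = 299.2 kips.
a = T/(0.85 f'_c b) = 299.2/(0.85 × 4.5 × 15.4) = 5.079 in.
M_n = T(d − a/2) = 299.2 × (33 − 2.5395) = 9113.8 kip·in = 9113.8/12 = 759.48 kip·ft.
φM_n = 0.90 × 759.48 = 683.53 kip·ft.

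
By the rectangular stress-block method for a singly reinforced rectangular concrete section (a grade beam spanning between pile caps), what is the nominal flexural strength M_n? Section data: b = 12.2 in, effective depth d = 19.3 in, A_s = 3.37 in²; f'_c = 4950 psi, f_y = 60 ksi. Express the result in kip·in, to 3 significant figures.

T = A_s f_y = 3.37 × 60 = 202.2 kips.
a = T/(0.85 f'_c b) = 202.2/(0.85 × 4.95 × 12.2) = 3.939 in.
M_n = T(d − a/2) = 202.2 × (19.3 − 1.9695) = 3504.2 kip·in.

M_n ≈ 3500 kip·in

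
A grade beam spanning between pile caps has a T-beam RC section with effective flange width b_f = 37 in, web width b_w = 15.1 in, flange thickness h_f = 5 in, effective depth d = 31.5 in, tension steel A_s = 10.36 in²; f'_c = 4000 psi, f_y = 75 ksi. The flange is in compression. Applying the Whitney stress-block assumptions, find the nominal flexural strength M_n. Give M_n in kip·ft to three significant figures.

M_n ≈ 1830 kip·ft

Tension: T = A_s f_y = 10.36 × 75 = 777 kips.
Try a within the flange: a = T/(0.85 f'_c b_f) = 777/(0.85 × 4 × 37) = 6.176 in.
a = 6.176 > h_f = 5 in: the block extends into the web. Split into flange-overhang and web parts.
C_f = 0.85 f'_c (b_f − b_w) h_f = 0.85 × 4 × (37 − 15.1) × 5 = 372.3 kips.
Remaining web compression depth: a_w = (T − C_f)/(0.85 f'_c b_w) = (777 − 372.3)/(0.85 × 4 × 15.1) = 7.883 in.
M_n = C_f(d − h_f/2) + (T − C_f)(d − a_w/2) = 372.3 × (31.5 − 2.5) + 404.7 × (31.5 − 3.9415) = 10796.7 + 11152.9 = 21949.6 kip·in.
M_n = 21949.6/12 = 1829.13 kip·ft.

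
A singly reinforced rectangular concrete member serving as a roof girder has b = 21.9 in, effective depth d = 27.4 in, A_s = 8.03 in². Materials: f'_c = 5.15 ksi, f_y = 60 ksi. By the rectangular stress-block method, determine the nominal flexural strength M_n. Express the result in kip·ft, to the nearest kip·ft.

M_n ≈ 999 kip·ft

T = A_s f_y = 8.03 × 60 = 481.8 kips.
a = T/(0.85 f'_c b) = 481.8/(0.85 × 5.15 × 21.9) = 5.026 in.
M_n = T(d − a/2) = 481.8 × (27.4 − 2.513) = 11990.6 kip·in = 11990.6/12 = 999.22 kip·ft.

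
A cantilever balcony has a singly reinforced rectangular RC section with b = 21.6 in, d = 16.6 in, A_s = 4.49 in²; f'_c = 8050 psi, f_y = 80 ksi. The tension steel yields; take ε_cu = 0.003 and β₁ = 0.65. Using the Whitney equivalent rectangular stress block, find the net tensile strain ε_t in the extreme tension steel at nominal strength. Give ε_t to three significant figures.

a = A_s f_y/(0.85 f'_c b) = 2.430 in.
β₁ = 0.65, so c = a/β₁ = 2.430/0.65 = 3.738 in.
From the linear strain diagram with ε_cu = 0.003: ε_t = 0.003 (d − c)/c = 0.003 × (16.6 − 3.738)/3.738 = 0.0103.
Since ε_t ≥ 0.005, the section is tension-controlled.

ε_t ≈ 0.0103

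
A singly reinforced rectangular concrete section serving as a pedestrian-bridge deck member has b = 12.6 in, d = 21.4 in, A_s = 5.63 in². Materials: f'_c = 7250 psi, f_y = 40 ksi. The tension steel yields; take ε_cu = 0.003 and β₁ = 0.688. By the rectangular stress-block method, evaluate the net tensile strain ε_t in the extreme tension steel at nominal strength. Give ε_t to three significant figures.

a = A_s f_y/(0.85 f'_c b) = 2.900 in.
β₁ = 0.688, so c = a/β₁ = 2.900/0.688 = 4.215 in.
From the linear strain diagram with ε_cu = 0.003: ε_t = 0.003 (d − c)/c = 0.003 × (21.4 − 4.215)/4.215 = 0.0122.
Since ε_t ≥ 0.005, the section is tension-controlled.

ε_t ≈ 0.0122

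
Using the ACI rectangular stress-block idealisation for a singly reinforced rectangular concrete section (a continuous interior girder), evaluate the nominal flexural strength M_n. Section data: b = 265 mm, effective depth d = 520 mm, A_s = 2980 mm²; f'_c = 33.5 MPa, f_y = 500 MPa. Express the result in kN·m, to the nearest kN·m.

T = A_s f_y = 2980 × 500 = 1490000 N = 1490 kN.
From C = T: a = T/(0.85 f'_c b) = 1490000/(0.85 × 33.5 × 265) = 197.46 mm.
M_n = T(d − a/2) = 1490 kN × (520 − 98.73) mm = 627.69 kN·m.

M_n ≈ 628 kN·m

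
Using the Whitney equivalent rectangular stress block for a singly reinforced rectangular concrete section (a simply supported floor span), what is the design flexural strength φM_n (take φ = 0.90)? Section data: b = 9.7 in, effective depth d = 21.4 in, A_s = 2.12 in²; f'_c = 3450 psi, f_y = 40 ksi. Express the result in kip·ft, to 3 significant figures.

φM_n ≈ 127 kip·ft

T = A_s f_y = 2.12 × 40 = 84.8 kips.
a = T/(0.85 f'_c b) = 84.8/(0.85 × 3.45 × 9.7) = 2.981 in.
M_n = T(d − a/2) = 84.8 × (21.4 − 1.4905) = 1688.3 kip·in = 1688.3/12 = 140.69 kip·ft.
φM_n = 0.90 × 140.69 = 126.62 kip·ft.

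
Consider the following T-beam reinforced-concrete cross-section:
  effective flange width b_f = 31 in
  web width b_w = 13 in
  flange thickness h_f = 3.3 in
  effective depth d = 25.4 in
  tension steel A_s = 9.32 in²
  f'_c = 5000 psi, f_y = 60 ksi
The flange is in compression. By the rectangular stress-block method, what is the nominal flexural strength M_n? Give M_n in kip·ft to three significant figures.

M_n ≈ 1080 kip·ft

Tension: T = A_s f_y = 9.32 × 60 = 559.2 kips.
Try a within the flange: a = T/(0.85 f'_c b_f) = 559.2/(0.85 × 5 × 31) = 4.244 in.
a = 4.244 > h_f = 3.3 in: the block extends into the web. Split into flange-overhang and web parts.
C_f = 0.85 f'_c (b_f − b_w) h_f = 0.85 × 5 × (31 − 13) × 3.3 = 252.5 kips.
Remaining web compression depth: a_w = (T − C_f)/(0.85 f'_c b_w) = (559.2 − 252.5)/(0.85 × 5 × 13) = 5.551 in.
M_n = C_f(d − h_f/2) + (T − C_f)(d − a_w/2) = 252.5 × (25.4 − 1.65) + 306.7 × (25.4 − 2.7755) = 5996.9 + 6938.9 = 12935.8 kip·in.
M_n = 12935.8/12 = 1077.98 kip·ft.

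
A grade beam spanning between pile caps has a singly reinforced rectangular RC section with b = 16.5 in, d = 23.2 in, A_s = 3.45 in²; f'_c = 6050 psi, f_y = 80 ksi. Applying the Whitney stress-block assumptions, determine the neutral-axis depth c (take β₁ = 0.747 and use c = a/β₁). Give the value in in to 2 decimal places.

c ≈ 4.35 in

T = A_s f_y = 3.45 × 80 = 276 kips.
a = T/(0.85 f'_c b) = 276/(0.85 × 6.05 × 16.5) = 3.2528 in.
With β₁ = 0.747, c = a/β₁ = 3.2528/0.747 = 4.35 in.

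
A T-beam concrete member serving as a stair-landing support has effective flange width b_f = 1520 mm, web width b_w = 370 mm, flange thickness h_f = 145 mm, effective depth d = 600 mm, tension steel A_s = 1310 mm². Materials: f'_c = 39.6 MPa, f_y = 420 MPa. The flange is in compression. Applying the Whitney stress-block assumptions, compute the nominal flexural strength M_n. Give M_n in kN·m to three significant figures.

M_n ≈ 327 kN·m

Tension: T = A_s f_y = 1310 × 420 = 550200 N.
Try a within the flange: a = T/(0.85 f'_c b_f) = 550200/(0.85 × 39.6 × 1520) = 10.75 mm.
Since a = 10.75 ≤ h_f = 145 mm, the stress block lies entirely in the flange; analyse as a rectangular beam of width b_f.
M_n = T(d − a/2) = 550200 × (600 − 5.375) = 327.16 × 10⁶ N·mm.
M_n = 327.16 kN·m.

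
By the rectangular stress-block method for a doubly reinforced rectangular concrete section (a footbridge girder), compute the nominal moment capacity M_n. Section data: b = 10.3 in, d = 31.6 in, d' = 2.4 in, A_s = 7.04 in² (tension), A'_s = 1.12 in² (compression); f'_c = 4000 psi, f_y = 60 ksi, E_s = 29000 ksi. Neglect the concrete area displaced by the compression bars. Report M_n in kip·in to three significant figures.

M_n ≈ 11400 kip·in

Assume both steels yield.
a = (A_s − A'_s) f_y/(0.85 f'_c b) = (7.04 − 1.12) × 60/(0.85 × 4 × 10.3) = 10.143 in.
c = a/β₁ = 10.143/0.85 = 11.933 in; ε'_s = 0.003(c − d')/c = 0.0024 ≥ ε_y = 0.0021, so the compression steel yields.
M_n = (A_s − A'_s) f_y (d − a/2) + A'_s f_y (d − d') = 355.2 × (31.6 − 5.0715) + 67.2 × (31.6 − 2.4) = 9422.9 + 1962.2 = 11385.1 kip·in.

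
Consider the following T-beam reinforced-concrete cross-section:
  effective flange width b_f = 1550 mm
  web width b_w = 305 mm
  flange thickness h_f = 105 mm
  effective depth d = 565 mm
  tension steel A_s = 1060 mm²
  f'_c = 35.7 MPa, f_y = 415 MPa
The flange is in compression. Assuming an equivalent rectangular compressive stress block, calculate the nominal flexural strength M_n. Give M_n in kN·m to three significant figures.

M_n ≈ 246 kN·m

Tension: T = A_s f_y = 1060 × 415 = 439900 N.
Try a within the flange: a = T/(0.85 f'_c b_f) = 439900/(0.85 × 35.7 × 1550) = 9.35 mm.
Since a = 9.35 ≤ h_f = 105 mm, the stress block lies entirely in the flange; analyse as a rectangular beam of width b_f.
M_n = T(d − a/2) = 439900 × (565 − 4.675) = 246.49 × 10⁶ N·mm.
M_n = 246.49 kN·m.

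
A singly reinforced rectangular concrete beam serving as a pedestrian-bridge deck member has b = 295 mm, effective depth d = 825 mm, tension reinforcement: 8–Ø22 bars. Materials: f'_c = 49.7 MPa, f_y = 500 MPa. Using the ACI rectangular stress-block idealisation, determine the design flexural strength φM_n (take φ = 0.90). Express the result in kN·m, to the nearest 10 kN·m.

φM_n ≈ 1050 kN·m

A_s = 8 × 380 = 3040 mm².
T = A_s f_y = 3040 × 500 = 1520000 N = 1520 kN.
From C = T: a = T/(0.85 f'_c b) = 1520000/(0.85 × 49.7 × 295) = 121.97 mm.
M_n = T(d − a/2) = 1520 kN × (825 − 60.985) mm = 1161.30 kN·m.
φM_n = 0.90 × 1161.30 = 1045.17 kN·m.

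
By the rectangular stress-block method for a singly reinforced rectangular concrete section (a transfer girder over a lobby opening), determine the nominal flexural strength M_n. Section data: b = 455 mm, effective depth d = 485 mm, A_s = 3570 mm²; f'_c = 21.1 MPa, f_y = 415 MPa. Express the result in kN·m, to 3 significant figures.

T = A_s f_y = 3570 × 415 = 1481550 N = 1481.55 kN.
From C = T: a = T/(0.85 f'_c b) = 1481550/(0.85 × 21.1 × 455) = 181.55 mm.
M_n = T(d − a/2) = 1481.55 kN × (485 − 90.775) mm = 584.06 kN·m.

M_n ≈ 584 kN·m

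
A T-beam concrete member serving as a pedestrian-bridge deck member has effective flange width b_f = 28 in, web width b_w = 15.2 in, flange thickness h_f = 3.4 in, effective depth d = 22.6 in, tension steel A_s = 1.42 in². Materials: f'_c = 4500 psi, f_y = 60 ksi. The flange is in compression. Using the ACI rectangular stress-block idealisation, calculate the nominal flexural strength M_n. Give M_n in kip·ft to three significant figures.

Tension: T = A_s f_y = 1.42 × 60 = 85.2 kips.
Try a within the flange: a = T/(0.85 f'_c b_f) = 85.2/(0.85 × 4.5 × 28) = 0.796 in.
Since a = 0.796 ≤ h_f = 3.4 in, the stress block lies entirely in the flange; analyse as a rectangular beam of width b_f.
M_n = T(d − a/2) = 85.2 × (22.6 − 0.398) = 1891.6 kip·in.
M_n = 1891.6/12 = 157.63 kip·ft.

M_n ≈ 158 kip·ft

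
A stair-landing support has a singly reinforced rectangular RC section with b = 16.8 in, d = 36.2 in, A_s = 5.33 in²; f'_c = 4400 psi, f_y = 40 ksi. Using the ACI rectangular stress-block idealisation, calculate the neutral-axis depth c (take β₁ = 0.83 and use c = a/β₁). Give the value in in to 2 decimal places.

T = A_s f_y = 5.33 × 40 = 213.2 kips.
a = T/(0.85 f'_c b) = 213.2/(0.85 × 4.4 × 16.8) = 3.3932 in.
With β₁ = 0.83, c = a/β₁ = 3.3932/0.83 = 4.09 in.

c ≈ 4.09 in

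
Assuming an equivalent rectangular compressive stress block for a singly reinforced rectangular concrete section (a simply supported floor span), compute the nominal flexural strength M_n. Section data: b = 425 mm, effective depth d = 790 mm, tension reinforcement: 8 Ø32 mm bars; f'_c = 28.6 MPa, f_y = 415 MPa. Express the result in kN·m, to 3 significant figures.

M_n ≈ 1760 kN·m

A_s = 8 × 804 = 6432 mm².
T = A_s f_y = 6432 × 415 = 2669280 N = 2669.28 kN.
From C = T: a = T/(0.85 f'_c b) = 2669280/(0.85 × 28.6 × 425) = 258.36 mm.
M_n = T(d − a/2) = 2669.28 kN × (790 − 129.18) mm = 1763.91 kN·m.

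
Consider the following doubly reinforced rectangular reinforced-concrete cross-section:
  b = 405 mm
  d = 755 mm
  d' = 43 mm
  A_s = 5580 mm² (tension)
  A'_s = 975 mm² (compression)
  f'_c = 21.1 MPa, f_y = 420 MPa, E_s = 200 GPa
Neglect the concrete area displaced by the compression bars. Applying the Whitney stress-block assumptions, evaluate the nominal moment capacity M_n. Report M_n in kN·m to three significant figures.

M_n ≈ 1490 kN·m

Assume both tension and compression steel yield.
Net tension couple steel: A_s − A'_s = 4605 mm².
a = (A_s − A'_s) f_y / (0.85 f'_c b) = 1934100/(0.85 × 21.1 × 405) = 266.27 mm.
c = a/β₁ = 266.27/0.85 = 313.26 mm; ε'_s = 0.003(c − d')/c = 0.0026 ≥ f_y/E_s = 0.0021, so compression steel does yield.
M_n = (A_s − A'_s) f_y (d − a/2) + A'_s f_y (d − d') = [1934100 × (755 − 133.135) + 409500 × (755 − 43)] × 10⁻⁶ = 1202.75 + 291.56 = 1494.31 kN·m.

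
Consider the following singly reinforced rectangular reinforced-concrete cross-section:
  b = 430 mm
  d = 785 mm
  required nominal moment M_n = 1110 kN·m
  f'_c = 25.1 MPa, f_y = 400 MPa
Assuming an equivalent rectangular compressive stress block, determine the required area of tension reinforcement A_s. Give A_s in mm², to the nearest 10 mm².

A_s ≈ 3970 mm²

With M_n = 0.85 f'_c a b (d − a/2), solve the quadratic for a:
a = d − √(d² − 2M_n/(0.85 f'_c b)) = 785 − √(785² − 2 × 1110×10⁶/(0.85 × 25.1 × 430)) = 173.25 mm.
A_s = 0.85 f'_c a b / f_y = 0.85 × 25.1 × 173.25 × 430 / 400 = 3973.5 mm².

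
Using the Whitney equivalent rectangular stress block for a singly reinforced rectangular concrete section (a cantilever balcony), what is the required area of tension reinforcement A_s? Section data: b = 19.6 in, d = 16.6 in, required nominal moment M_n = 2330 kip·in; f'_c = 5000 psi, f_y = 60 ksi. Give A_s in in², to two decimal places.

A_s ≈ 2.47 in²

From M_n = 0.85 f'_c a b (d − a/2):
a = d − √(d² − 2M_n/(0.85 f'_c b)) = 16.6 − √(16.6² − 2 × 2330/(0.85 × 5 × 19.6)) = 1.780 in.
A_s = 0.85 f'_c a b / f_y = 0.85 × 5 × 1.780 × 19.6 / 60 = 2.471 in².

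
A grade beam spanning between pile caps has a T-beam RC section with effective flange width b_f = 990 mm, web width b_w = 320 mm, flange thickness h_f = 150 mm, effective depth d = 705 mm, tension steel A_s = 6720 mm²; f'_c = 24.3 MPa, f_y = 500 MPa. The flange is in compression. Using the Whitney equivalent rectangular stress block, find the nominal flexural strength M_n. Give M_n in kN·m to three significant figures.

Tension: T = A_s f_y = 6720 × 500 = 3360000 N.
Try a within the flange: a = T/(0.85 f'_c b_f) = 3360000/(0.85 × 24.3 × 990) = 164.32 mm.
a = 164.32 > h_f = 150 mm: the block extends into the web. Split into flange-overhang and web parts.
C_f = 0.85 f'_c (b_f − b_w) h_f = 0.85 × 24.3 × (990 − 320) × 150 = 2075828 N.
Remaining web compression depth: a_w = (T − C_f)/(0.85 f'_c b_w) = (3360000 − 2075828)/(0.85 × 24.3 × 320) = 194.29 mm.
M_n = C_f(d − h_f/2) + (T − C_f)(d − a_w/2) = 2075828 × (705 − 75) + 1284172 × (705 − 97.145) = 1307.77 + 780.59 = 2088.36 × 10⁶ N·mm.
M_n = 2088.36 kN·m.

M_n ≈ 2090 kN·m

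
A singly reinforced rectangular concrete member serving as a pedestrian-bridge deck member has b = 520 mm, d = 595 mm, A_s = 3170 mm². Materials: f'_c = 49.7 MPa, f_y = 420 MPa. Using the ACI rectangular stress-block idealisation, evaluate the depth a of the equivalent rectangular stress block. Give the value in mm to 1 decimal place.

a ≈ 60.6 mm

T = A_s f_y = 3170 × 420 = 1331400 N = 1331.4 kN.
Setting C = 0.85 f'_c a b equal to T: a = 1331400/(0.85 × 49.7 × 520) = 60.6 mm.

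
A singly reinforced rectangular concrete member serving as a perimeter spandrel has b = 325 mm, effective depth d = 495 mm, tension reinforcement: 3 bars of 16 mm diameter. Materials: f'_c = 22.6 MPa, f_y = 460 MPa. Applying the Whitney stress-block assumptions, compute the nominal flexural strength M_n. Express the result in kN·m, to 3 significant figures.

A_s = 3 × 201 = 603 mm².
T = A_s f_y = 603 × 460 = 277380 N = 277.38 kN.
From C = T: a = T/(0.85 f'_c b) = 277380/(0.85 × 22.6 × 325) = 44.43 mm.
M_n = T(d − a/2) = 277.38 kN × (495 − 22.215) mm = 131.14 kN·m.

M_n ≈ 131 kN·m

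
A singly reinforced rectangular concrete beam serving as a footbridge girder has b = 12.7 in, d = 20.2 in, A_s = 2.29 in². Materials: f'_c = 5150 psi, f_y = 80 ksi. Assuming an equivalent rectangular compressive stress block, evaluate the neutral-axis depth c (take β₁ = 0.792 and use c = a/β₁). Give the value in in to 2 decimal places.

c ≈ 4.16 in

T = A_s f_y = 2.29 × 80 = 183.2 kips.
a = T/(0.85 f'_c b) = 183.2/(0.85 × 5.15 × 12.7) = 3.2953 in.
With β₁ = 0.792, c = a/β₁ = 3.2953/0.792 = 4.16 in.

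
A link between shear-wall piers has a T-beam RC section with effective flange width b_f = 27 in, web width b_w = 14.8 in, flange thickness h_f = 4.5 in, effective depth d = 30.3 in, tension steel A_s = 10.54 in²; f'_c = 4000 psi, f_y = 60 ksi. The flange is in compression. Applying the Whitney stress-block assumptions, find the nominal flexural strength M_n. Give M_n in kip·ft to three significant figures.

M_n ≈ 1400 kip·ft

Tension: T = A_s f_y = 10.54 × 60 = 632.4 kips.
Try a within the flange: a = T/(0.85 f'_c b_f) = 632.4/(0.85 × 4 × 27) = 6.889 in.
a = 6.889 > h_f = 4.5 in: the block extends into the web. Split into flange-overhang and web parts.
C_f = 0.85 f'_c (b_f − b_w) h_f = 0.85 × 4 × (27 − 14.8) × 4.5 = 186.7 kips.
Remaining web compression depth: a_w = (T − C_f)/(0.85 f'_c b_w) = (632.4 − 186.7)/(0.85 × 4 × 14.8) = 8.857 in.
M_n = C_f(d − h_f/2) + (T − C_f)(d − a_w/2) = 186.7 × (30.3 − 2.25) + 445.7 × (30.3 − 4.4285) = 5236.9 + 11530.9 = 16767.8 kip·in.
M_n = 16767.8/12 = 1397.32 kip·ft.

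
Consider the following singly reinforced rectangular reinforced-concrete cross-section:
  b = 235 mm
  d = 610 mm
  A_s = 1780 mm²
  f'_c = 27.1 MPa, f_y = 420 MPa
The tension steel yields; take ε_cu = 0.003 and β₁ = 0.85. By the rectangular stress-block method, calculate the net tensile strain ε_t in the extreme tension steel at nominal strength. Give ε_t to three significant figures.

ε_t ≈ 0.00826

a = A_s f_y/(0.85 f'_c b) = 138.11 mm.
β₁ = 0.85, so c = a/β₁ = 138.11/0.85 = 162.48 mm.
From the linear strain diagram with ε_cu = 0.003: ε_t = 0.003 (d − c)/c = 0.003 × (610 − 162.48)/162.48 = 0.00826.
Since ε_t ≥ 0.005, the section is tension-controlled.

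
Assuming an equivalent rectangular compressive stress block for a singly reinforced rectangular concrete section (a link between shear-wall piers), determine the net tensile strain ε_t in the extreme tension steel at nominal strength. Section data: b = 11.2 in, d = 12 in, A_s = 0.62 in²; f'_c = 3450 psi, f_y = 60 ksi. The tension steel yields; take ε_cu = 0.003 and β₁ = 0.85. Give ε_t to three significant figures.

a = A_s f_y/(0.85 f'_c b) = 1.133 in.
β₁ = 0.85, so c = a/β₁ = 1.133/0.85 = 1.333 in.
From the linear strain diagram with ε_cu = 0.003: ε_t = 0.003 (d − c)/c = 0.003 × (12 − 1.333)/1.333 = 0.0240.
Since ε_t ≥ 0.005, the section is tension-controlled.

ε_t ≈ 0.0240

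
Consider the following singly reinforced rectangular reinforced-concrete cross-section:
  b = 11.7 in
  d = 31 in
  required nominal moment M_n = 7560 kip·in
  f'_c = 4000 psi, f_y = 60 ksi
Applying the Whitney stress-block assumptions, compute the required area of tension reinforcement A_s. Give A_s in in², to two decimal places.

From M_n = 0.85 f'_c a b (d − a/2):
a = d − √(d² − 2M_n/(0.85 f'_c b)) = 31 − √(31² − 2 × 7560/(0.85 × 4 × 11.7)) = 6.898 in.
A_s = 0.85 f'_c a b / f_y = 0.85 × 4 × 6.898 × 11.7 / 60 = 4.573 in².

A_s ≈ 4.57 in²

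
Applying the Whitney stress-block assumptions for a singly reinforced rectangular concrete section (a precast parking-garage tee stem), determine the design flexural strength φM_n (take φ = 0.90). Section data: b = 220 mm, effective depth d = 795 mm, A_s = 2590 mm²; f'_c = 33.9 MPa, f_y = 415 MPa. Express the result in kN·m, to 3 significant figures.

T = A_s f_y = 2590 × 415 = 1074850 N = 1074.85 kN.
From C = T: a = T/(0.85 f'_c b) = 1074850/(0.85 × 33.9 × 220) = 169.55 mm.
M_n = T(d − a/2) = 1074.85 kN × (795 − 84.775) mm = 763.39 kN·m.
φM_n = 0.90 × 763.39 = 687.05 kN·m.

φM_n ≈ 687 kN·m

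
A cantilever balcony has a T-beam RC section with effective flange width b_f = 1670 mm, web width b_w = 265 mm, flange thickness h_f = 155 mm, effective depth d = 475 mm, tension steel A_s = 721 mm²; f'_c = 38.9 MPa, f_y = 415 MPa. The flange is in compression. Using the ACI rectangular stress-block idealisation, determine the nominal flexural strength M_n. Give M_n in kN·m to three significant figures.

Tension: T = A_s f_y = 721 × 415 = 299215 N.
Try a within the flange: a = T/(0.85 f'_c b_f) = 299215/(0.85 × 38.9 × 1670) = 5.42 mm.
Since a = 5.42 ≤ h_f = 155 mm, the stress block lies entirely in the flange; analyse as a rectangular beam of width b_f.
M_n = T(d − a/2) = 299215 × (475 − 2.71) = 141.32 × 10⁶ N·mm.
M_n = 141.32 kN·m.

M_n ≈ 141 kN·m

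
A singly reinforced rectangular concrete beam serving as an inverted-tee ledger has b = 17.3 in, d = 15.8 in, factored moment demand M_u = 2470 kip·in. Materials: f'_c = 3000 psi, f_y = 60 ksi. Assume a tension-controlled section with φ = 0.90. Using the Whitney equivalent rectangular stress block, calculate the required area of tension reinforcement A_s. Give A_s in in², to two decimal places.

A_s ≈ 3.39 in²

M_n = M_u/φ = 2470/0.90 = 2744.44 kip·in.
From M_n = 0.85 f'_c a b (d − a/2):
a = d − √(d² − 2M_n/(0.85 f'_c b)) = 15.8 − √(15.8² − 2 × 2744.44/(0.85 × 3 × 17.3)) = 4.610 in.
A_s = 0.85 f'_c a b / f_y = 0.85 × 3 × 4.610 × 17.3 / 60 = 3.390 in².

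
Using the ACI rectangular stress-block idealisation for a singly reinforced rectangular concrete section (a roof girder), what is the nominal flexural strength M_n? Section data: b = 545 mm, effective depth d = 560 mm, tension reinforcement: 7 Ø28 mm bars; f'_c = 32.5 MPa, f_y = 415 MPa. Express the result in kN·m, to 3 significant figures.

M_n ≈ 896 kN·m

A_s = 7 × 616 = 4312 mm².
T = A_s f_y = 4312 × 415 = 1789480 N = 1789.48 kN.
From C = T: a = T/(0.85 f'_c b) = 1789480/(0.85 × 32.5 × 545) = 118.86 mm.
M_n = T(d − a/2) = 1789.48 kN × (560 − 59.43) mm = 895.76 kN·m.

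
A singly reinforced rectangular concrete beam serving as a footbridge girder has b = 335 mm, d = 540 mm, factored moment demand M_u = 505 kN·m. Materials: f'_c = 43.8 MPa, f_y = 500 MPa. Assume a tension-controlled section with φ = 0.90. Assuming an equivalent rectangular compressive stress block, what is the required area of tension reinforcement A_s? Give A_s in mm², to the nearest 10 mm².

M_n = M_u/φ = 505/0.90 = 561.111 kN·m.
With M_n = 0.85 f'_c a b (d − a/2), solve the quadratic for a:
a = d − √(d² − 2M_n/(0.85 f'_c b)) = 540 − √(540² − 2 × 561.111×10⁶/(0.85 × 43.8 × 335)) = 90.98 mm.
A_s = 0.85 f'_c a b / f_y = 0.85 × 43.8 × 90.98 × 335 / 500 = 2269.4 mm².

A_s ≈ 2270 mm²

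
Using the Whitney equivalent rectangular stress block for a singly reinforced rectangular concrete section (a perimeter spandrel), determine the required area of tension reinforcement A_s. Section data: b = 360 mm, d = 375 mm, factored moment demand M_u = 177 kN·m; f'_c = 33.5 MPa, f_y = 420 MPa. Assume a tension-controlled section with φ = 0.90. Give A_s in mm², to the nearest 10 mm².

A_s ≈ 1350 mm²

M_n = M_u/φ = 177/0.90 = 196.667 kN·m.
With M_n = 0.85 f'_c a b (d − a/2), solve the quadratic for a:
a = d − √(d² − 2M_n/(0.85 f'_c b)) = 375 − √(375² − 2 × 196.667×10⁶/(0.85 × 33.5 × 360)) = 55.23 mm.
A_s = 0.85 f'_c a b / f_y = 0.85 × 33.5 × 55.23 × 360 / 420 = 1348.0 mm².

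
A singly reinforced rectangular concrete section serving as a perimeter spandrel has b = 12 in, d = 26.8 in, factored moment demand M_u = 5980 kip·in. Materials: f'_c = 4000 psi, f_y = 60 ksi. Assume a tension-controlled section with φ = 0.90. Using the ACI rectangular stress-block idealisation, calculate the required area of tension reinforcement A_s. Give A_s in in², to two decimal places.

A_s ≈ 4.75 in²

M_n = M_u/φ = 5980/0.90 = 6644.44 kip·in.
From M_n = 0.85 f'_c a b (d − a/2):
a = d − √(d² − 2M_n/(0.85 f'_c b)) = 26.8 − √(26.8² − 2 × 6644.44/(0.85 × 4 × 12)) = 6.988 in.
A_s = 0.85 f'_c a b / f_y = 0.85 × 4 × 6.988 × 12 / 60 = 4.752 in².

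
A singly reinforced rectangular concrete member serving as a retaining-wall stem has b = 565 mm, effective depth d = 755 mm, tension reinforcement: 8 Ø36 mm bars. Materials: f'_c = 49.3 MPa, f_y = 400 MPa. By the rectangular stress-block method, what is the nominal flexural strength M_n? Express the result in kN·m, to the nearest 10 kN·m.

M_n ≈ 2240 kN·m

A_s = 8 × 1018 = 8144 mm².
T = A_s f_y = 8144 × 400 = 3257600 N = 3257.6 kN.
From C = T: a = T/(0.85 f'_c b) = 3257600/(0.85 × 49.3 × 565) = 137.59 mm.
M_n = T(d − a/2) = 3257.6 kN × (755 − 68.795) mm = 2235.38 kN·m.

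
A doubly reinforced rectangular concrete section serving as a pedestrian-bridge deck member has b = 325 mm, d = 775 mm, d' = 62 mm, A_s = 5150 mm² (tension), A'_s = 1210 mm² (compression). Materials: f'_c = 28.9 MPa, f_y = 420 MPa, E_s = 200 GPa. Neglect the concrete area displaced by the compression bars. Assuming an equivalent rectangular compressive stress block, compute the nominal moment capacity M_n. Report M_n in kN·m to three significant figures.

Assume both tension and compression steel yield.
Net tension couple steel: A_s − A'_s = 3940 mm².
a = (A_s − A'_s) f_y / (0.85 f'_c b) = 1654800/(0.85 × 28.9 × 325) = 207.27 mm.
c = a/β₁ = 207.27/0.844 = 245.58 mm; ε'_s = 0.003(c − d')/c = 0.0022 ≥ f_y/E_s = 0.0021, so compression steel does yield.
M_n = (A_s − A'_s) f_y (d − a/2) + A'_s f_y (d − d') = [1654800 × (775 − 103.635) + 508200 × (775 − 62)] × 10⁻⁶ = 1110.97 + 362.35 = 1473.32 kN·m.

M_n ≈ 1470 kN·m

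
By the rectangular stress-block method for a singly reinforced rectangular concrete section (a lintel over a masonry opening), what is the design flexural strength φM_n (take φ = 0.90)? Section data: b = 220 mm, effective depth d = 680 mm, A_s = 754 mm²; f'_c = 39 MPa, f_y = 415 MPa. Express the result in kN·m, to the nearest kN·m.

T = A_s f_y = 754 × 415 = 312910 N = 312.91 kN.
From C = T: a = T/(0.85 f'_c b) = 312910/(0.85 × 39 × 220) = 42.91 mm.
M_n = T(d − a/2) = 312.91 kN × (680 − 21.455) mm = 206.07 kN·m.
φM_n = 0.90 × 206.07 = 185.46 kN·m.

φM_n ≈ 185 kN·m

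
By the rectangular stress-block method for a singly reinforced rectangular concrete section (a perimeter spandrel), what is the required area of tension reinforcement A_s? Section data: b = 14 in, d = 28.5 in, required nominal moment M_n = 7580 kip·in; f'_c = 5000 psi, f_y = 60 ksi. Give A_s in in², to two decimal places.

A_s ≈ 4.85 in²

From M_n = 0.85 f'_c a b (d − a/2):
a = d − √(d² − 2M_n/(0.85 f'_c b)) = 28.5 − √(28.5² − 2 × 7580/(0.85 × 5 × 14)) = 4.889 in.
A_s = 0.85 f'_c a b / f_y = 0.85 × 5 × 4.889 × 14 / 60 = 4.848 in².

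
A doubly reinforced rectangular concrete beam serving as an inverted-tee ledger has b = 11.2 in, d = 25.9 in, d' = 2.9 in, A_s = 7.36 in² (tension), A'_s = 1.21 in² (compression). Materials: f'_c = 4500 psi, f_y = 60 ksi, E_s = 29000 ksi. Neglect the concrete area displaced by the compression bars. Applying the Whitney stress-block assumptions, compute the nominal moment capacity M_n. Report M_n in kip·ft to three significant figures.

Assume both steels yield.
a = (A_s − A'_s) f_y/(0.85 f'_c b) = (7.36 − 1.21) × 60/(0.85 × 4.5 × 11.2) = 8.613 in.
c = a/β₁ = 8.613/0.825 = 10.440 in; ε'_s = 0.003(c − d')/c = 0.0022 ≥ ε_y = 0.0021, so the compression steel yields.
M_n = (A_s − A'_s) f_y (d − a/2) + A'_s f_y (d − d') = 369 × (25.9 − 4.3065) + 72.6 × (25.9 − 2.9) = 7968.0 + 1669.8 = 9637.8 kip·in = 9637.8/12 = 803.15 kip·ft.

M_n ≈ 803 kip·ft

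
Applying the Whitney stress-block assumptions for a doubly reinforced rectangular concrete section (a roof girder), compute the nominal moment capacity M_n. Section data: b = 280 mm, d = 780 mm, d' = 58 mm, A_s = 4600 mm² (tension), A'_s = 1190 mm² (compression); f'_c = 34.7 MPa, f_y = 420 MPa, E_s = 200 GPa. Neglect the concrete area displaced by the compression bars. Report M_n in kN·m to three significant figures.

Assume both tension and compression steel yield.
Net tension couple steel: A_s − A'_s = 3410 mm².
a = (A_s − A'_s) f_y / (0.85 f'_c b) = 1432200/(0.85 × 34.7 × 280) = 173.42 mm.
c = a/β₁ = 173.42/0.802 = 216.23 mm; ε'_s = 0.003(c − d')/c = 0.0022 ≥ f_y/E_s = 0.0021, so compression steel does yield.
M_n = (A_s − A'_s) f_y (d − a/2) + A'_s f_y (d − d') = [1432200 × (780 − 86.71) + 499800 × (780 − 58)] × 10⁻⁶ = 992.93 + 360.86 = 1353.79 kN·m.

M_n ≈ 1350 kN·m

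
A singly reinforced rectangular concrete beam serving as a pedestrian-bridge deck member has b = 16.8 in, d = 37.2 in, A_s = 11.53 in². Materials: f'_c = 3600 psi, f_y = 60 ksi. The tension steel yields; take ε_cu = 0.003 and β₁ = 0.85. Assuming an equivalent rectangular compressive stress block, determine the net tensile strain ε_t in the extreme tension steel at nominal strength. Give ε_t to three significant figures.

ε_t ≈ 0.00405

a = A_s f_y/(0.85 f'_c b) = 13.457 in.
β₁ = 0.85, so c = a/β₁ = 13.457/0.85 = 15.832 in.
From the linear strain diagram with ε_cu = 0.003: ε_t = 0.003 (d − c)/c = 0.003 × (37.2 − 15.832)/15.832 = 0.00405.
ε_t is between 0.004 and 0.005 — transition zone.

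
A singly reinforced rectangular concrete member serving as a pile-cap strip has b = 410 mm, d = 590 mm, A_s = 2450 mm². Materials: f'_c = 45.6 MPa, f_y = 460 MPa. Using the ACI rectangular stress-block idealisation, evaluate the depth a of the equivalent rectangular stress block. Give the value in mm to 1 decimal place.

T = A_s f_y = 2450 × 460 = 1127000 N = 1127 kN.
Setting C = 0.85 f'_c a b equal to T: a = 1127000/(0.85 × 45.6 × 410) = 70.9 mm.

a ≈ 70.9 mm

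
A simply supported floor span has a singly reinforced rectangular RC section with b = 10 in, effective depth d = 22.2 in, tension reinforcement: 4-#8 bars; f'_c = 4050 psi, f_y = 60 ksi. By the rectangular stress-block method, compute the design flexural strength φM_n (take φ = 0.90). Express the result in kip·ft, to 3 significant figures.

A_s = 4 × 0.79 = 3.16 in².
T = A_s f_y = 3.16 × 60 = 189.6 kips.
a = T/(0.85 f'_c b) = 189.6/(0.85 × 4.05 × 10) = 5.508 in.
M_n = T(d − a/2) = 189.6 × (22.2 − 2.754) = 3687.0 kip·in = 3687.0/12 = 307.25 kip·ft.
φM_n = 0.90 × 307.25 = 276.53 kip·ft.

φM_n ≈ 277 kip·ft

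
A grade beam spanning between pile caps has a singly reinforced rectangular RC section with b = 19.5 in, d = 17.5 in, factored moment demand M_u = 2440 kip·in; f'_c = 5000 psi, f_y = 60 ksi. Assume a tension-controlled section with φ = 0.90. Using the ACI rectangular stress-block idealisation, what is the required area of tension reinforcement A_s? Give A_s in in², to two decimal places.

A_s ≈ 2.74 in²

M_n = M_u/φ = 2440/0.90 = 2711.11 kip·in.
From M_n = 0.85 f'_c a b (d − a/2):
a = d − √(d² − 2M_n/(0.85 f'_c b)) = 17.5 − √(17.5² − 2 × 2711.11/(0.85 × 5 × 19.5)) = 1.982 in.
A_s = 0.85 f'_c a b / f_y = 0.85 × 5 × 1.982 × 19.5 / 60 = 2.738 in².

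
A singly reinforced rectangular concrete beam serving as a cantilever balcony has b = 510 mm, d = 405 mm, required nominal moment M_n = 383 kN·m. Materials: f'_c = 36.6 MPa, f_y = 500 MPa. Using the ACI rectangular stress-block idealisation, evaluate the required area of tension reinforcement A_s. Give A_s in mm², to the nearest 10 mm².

With M_n = 0.85 f'_c a b (d − a/2), solve the quadratic for a:
a = d − √(d² − 2M_n/(0.85 f'_c b)) = 405 − √(405² − 2 × 383×10⁶/(0.85 × 36.6 × 510)) = 64.79 mm.
A_s = 0.85 f'_c a b / f_y = 0.85 × 36.6 × 64.79 × 510 / 500 = 2055.9 mm².

A_s ≈ 2060 mm²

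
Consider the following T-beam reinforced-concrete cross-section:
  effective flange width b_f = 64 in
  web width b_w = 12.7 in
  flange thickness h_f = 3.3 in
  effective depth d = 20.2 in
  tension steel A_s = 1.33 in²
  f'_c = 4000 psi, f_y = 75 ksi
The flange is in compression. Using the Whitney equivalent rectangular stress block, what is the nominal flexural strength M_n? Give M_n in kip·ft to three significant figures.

M_n ≈ 166 kip·ft

Tension: T = A_s f_y = 1.33 × 75 = 99.75 kips.
Try a within the flange: a = T/(0.85 f'_c b_f) = 99.75/(0.85 × 4 × 64) = 0.458 in.
Since a = 0.458 ≤ h_f = 3.3 in, the stress block lies entirely in the flange; analyse as a rectangular beam of width b_f.
M_n = T(d − a/2) = 99.75 × (20.2 − 0.229) = 1992.1 kip·in.
M_n = 1992.1/12 = 166.01 kip·ft.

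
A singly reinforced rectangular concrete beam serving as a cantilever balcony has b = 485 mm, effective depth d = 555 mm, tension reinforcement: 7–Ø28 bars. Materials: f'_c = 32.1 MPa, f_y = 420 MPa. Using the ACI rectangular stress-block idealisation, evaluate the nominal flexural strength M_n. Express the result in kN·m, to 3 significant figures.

M_n ≈ 881 kN·m

A_s = 7 × 616 = 4312 mm².
T = A_s f_y = 4312 × 420 = 1811040 N = 1811.04 kN.
From C = T: a = T/(0.85 f'_c b) = 1811040/(0.85 × 32.1 × 485) = 136.86 mm.
M_n = T(d − a/2) = 1811.04 kN × (555 − 68.43) mm = 881.20 kN·m.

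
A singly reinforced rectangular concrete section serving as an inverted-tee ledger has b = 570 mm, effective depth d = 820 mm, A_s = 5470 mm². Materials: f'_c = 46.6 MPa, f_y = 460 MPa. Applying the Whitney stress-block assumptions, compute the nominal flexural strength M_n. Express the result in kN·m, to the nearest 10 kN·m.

T = A_s f_y = 5470 × 460 = 2516200 N = 2516.2 kN.
From C = T: a = T/(0.85 f'_c b) = 2516200/(0.85 × 46.6 × 570) = 111.45 mm.
M_n = T(d − a/2) = 2516.2 kN × (820 − 55.725) mm = 1923.07 kN·m.

M_n ≈ 1920 kN·m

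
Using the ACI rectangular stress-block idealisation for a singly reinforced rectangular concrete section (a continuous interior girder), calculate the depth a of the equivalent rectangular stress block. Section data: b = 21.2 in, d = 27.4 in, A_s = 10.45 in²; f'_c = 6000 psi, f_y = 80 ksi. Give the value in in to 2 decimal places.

a ≈ 7.73 in

T = A_s f_y = 10.45 × 80 = 836 kips.
a = T/(0.85 f'_c b) = 836/(0.85 × 6 × 21.2) = 7.73 in.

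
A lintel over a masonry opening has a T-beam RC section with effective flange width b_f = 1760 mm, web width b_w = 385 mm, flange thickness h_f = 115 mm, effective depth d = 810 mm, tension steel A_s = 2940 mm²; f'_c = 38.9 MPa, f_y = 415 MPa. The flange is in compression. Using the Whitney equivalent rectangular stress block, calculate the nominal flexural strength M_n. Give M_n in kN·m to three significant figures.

M_n ≈ 975 kN·m

Tension: T = A_s f_y = 2940 × 415 = 1220100 N.
Try a within the flange: a = T/(0.85 f'_c b_f) = 1220100/(0.85 × 38.9 × 1760) = 20.97 mm.
Since a = 20.97 ≤ h_f = 115 mm, the stress block lies entirely in the flange; analyse as a rectangular beam of width b_f.
M_n = T(d − a/2) = 1220100 × (810 − 10.485) = 975.49 × 10⁶ N·mm.
M_n = 975.49 kN·m.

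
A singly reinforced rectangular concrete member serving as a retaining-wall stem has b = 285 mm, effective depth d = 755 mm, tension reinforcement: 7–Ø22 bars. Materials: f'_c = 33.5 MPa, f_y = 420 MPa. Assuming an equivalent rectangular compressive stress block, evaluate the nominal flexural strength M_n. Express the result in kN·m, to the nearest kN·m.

A_s = 7 × 380 = 2660 mm².
T = A_s f_y = 2660 × 420 = 1117200 N = 1117.2 kN.
From C = T: a = T/(0.85 f'_c b) = 1117200/(0.85 × 33.5 × 285) = 137.66 mm.
M_n = T(d − a/2) = 1117.2 kN × (755 − 68.83) mm = 766.59 kN·m.

M_n ≈ 767 kN·m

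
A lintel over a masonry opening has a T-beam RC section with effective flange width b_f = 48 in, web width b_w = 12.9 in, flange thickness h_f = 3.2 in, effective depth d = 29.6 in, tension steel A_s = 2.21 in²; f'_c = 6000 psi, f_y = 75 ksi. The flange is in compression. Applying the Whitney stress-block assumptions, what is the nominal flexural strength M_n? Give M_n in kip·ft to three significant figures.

M_n ≈ 404 kip·ft

Tension: T = A_s f_y = 2.21 × 75 = 165.75 kips.
Try a within the flange: a = T/(0.85 f'_c b_f) = 165.75/(0.85 × 6 × 48) = 0.677 in.
Since a = 0.677 ≤ h_f = 3.2 in, the stress block lies entirely in the flange; analyse as a rectangular beam of width b_f.
M_n = T(d − a/2) = 165.75 × (29.6 − 0.3385) = 4850.1 kip·in.
M_n = 4850.1/12 = 404.18 kip·ft.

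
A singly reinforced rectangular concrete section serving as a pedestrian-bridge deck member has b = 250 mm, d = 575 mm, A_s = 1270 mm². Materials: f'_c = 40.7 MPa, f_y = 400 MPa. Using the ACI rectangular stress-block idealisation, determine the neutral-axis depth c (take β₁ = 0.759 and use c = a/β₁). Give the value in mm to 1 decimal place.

c ≈ 77.4 mm

T = A_s f_y = 1270 × 400 = 508000 N = 508 kN.
Setting C = 0.85 f'_c a b equal to T: a = 508000/(0.85 × 40.7 × 250) = 58.737 mm.
With β₁ = 0.759, c = a/β₁ = 58.737/0.759 = 77.4 mm.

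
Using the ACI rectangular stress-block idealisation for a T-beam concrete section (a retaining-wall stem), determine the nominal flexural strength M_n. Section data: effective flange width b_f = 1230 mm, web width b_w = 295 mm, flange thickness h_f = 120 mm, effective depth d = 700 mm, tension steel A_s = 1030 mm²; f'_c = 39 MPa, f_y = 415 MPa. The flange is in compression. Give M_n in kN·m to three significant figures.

Tension: T = A_s f_y = 1030 × 415 = 427450 N.
Try a within the flange: a = T/(0.85 f'_c b_f) = 427450/(0.85 × 39 × 1230) = 10.48 mm.
Since a = 10.48 ≤ h_f = 120 mm, the stress block lies entirely in the flange; analyse as a rectangular beam of width b_f.
M_n = T(d − a/2) = 427450 × (700 − 5.24) = 296.98 × 10⁶ N·mm.
M_n = 296.98 kN·m.

M_n ≈ 297 kN·m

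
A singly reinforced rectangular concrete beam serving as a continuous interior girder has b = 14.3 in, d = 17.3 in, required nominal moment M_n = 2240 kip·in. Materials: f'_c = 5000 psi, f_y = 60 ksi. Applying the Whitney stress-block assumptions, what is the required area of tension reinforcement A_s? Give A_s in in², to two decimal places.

From M_n = 0.85 f'_c a b (d − a/2):
a = d − √(d² − 2M_n/(0.85 f'_c b)) = 17.3 − √(17.3² − 2 × 2240/(0.85 × 5 × 14.3)) = 2.281 in.
A_s = 0.85 f'_c a b / f_y = 0.85 × 5 × 2.281 × 14.3 / 60 = 2.310 in².

A_s ≈ 2.31 in²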